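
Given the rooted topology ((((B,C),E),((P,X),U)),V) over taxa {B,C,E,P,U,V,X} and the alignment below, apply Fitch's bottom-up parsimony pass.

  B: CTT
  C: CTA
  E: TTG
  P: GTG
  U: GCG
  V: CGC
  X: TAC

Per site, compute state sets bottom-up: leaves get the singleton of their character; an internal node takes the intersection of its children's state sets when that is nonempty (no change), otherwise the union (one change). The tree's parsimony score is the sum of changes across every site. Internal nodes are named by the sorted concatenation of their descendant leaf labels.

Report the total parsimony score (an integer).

[col 0] BC: children B:{C}, C:{C} ∩→ {C}; cost 0
[col 0] BCE: children BC:{C}, E:{T} ∪→ {C,T}; cost 1
[col 0] PX: children P:{G}, X:{T} ∪→ {G,T}; cost 1
[col 0] PUX: children PX:{G,T}, U:{G} ∩→ {G}; cost 0
[col 0] BCEPUX: children BCE:{C,T}, PUX:{G} ∪→ {C,G,T}; cost 1
[col 0] BCEPUVX: children BCEPUX:{C,G,T}, V:{C} ∩→ {C}; cost 0
[col 1] BC: children B:{T}, C:{T} ∩→ {T}; cost 0
[col 1] BCE: children BC:{T}, E:{T} ∩→ {T}; cost 0
[col 1] PX: children P:{T}, X:{A} ∪→ {A,T}; cost 1
[col 1] PUX: children PX:{A,T}, U:{C} ∪→ {A,C,T}; cost 1
[col 1] BCEPUX: children BCE:{T}, PUX:{A,C,T} ∩→ {T}; cost 0
[col 1] BCEPUVX: children BCEPUX:{T}, V:{G} ∪→ {G,T}; cost 1
[col 2] BC: children B:{T}, C:{A} ∪→ {A,T}; cost 1
[col 2] BCE: children BC:{A,T}, E:{G} ∪→ {A,G,T}; cost 1
[col 2] PX: children P:{G}, X:{C} ∪→ {C,G}; cost 1
[col 2] PUX: children PX:{C,G}, U:{G} ∩→ {G}; cost 0
[col 2] BCEPUX: children BCE:{A,G,T}, PUX:{G} ∩→ {G}; cost 0
[col 2] BCEPUVX: children BCEPUX:{G}, V:{C} ∪→ {C,G}; cost 1
per-site changes: [3, 3, 4]; total = 10

10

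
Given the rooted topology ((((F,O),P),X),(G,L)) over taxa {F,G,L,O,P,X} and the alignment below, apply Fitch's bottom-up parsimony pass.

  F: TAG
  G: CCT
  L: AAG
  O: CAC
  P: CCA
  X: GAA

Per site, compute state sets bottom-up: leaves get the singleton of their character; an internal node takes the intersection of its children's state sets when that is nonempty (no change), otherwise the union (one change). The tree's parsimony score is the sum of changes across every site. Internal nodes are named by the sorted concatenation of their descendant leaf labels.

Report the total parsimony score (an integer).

9

FO@0: {T} ∪ {C} = {C,T} (union, +1)
FOP@0: {C,T} ∩ {C} = {C} (intersection, +0)
FOPX@0: {C} ∪ {G} = {C,G} (union, +1)
GL@0: {C} ∪ {A} = {A,C} (union, +1)
FGLOPX@0: {C,G} ∩ {A,C} = {C} (intersection, +0)
FO@1: {A} ∩ {A} = {A} (intersection, +0)
FOP@1: {A} ∪ {C} = {A,C} (union, +1)
FOPX@1: {A,C} ∩ {A} = {A} (intersection, +0)
GL@1: {C} ∪ {A} = {A,C} (union, +1)
FGLOPX@1: {A} ∩ {A,C} = {A} (intersection, +0)
FO@2: {G} ∪ {C} = {C,G} (union, +1)
FOP@2: {C,G} ∪ {A} = {A,C,G} (union, +1)
FOPX@2: {A,C,G} ∩ {A} = {A} (intersection, +0)
GL@2: {T} ∪ {G} = {G,T} (union, +1)
FGLOPX@2: {A} ∪ {G,T} = {A,G,T} (union, +1)
per-site changes: [3, 2, 4]; total = 9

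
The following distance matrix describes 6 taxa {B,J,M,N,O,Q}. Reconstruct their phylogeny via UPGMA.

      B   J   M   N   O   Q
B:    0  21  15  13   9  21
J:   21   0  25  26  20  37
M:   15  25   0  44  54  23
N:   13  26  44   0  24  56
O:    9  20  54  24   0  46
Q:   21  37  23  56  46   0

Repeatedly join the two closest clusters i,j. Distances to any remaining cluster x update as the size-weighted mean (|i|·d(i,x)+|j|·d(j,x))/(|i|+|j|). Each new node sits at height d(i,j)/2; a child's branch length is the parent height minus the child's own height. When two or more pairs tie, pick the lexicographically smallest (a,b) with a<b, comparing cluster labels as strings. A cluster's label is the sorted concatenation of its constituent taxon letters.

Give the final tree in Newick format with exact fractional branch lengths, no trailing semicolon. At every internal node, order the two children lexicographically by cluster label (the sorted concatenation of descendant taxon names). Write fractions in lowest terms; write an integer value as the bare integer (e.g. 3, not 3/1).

step 1: merge (B,O) at d=9; branch lengths B→9/2, O→9/2; new cluster BO
  updated: d(BO,J)=41/2, d(BO,M)=69/2, d(BO,N)=37/2, d(BO,Q)=67/2
step 2: merge (BO,N) at d=37/2; branch lengths BO→19/4, N→37/4; new cluster BNO
  updated: d(BNO,J)=67/3, d(BNO,M)=113/3, d(BNO,Q)=41
step 3: merge (BNO,J) at d=67/3; branch lengths BNO→23/12, J→67/6; new cluster BJNO
  updated: d(BJNO,M)=69/2, d(BJNO,Q)=40
step 4: merge (M,Q) at d=23; branch lengths M→23/2, Q→23/2; new cluster MQ
  updated: d(BJNO,MQ)=149/4
step 5: merge (BJNO,MQ) at d=149/4; branch lengths BJNO→179/24, MQ→57/8; new cluster BJMNOQ
final tree: ((((B:9/2,O:9/2):19/4,N:37/4):23/12,J:67/6):179/24,(M:23/2,Q:23/2):57/8)
total length: 221/3

((((B:9/2,O:9/2):19/4,N:37/4):23/12,J:67/6):179/24,(M:23/2,Q:23/2):57/8)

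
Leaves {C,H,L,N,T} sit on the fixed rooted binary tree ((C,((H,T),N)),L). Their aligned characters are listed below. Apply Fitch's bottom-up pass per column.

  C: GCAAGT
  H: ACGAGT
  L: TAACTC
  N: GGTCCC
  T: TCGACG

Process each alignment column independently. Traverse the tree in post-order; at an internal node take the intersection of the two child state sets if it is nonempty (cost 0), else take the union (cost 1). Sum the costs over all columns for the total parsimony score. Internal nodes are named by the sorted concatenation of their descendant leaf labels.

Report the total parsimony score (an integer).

15

HT@0: {A} ∪ {T} = {A,T} (union, +1)
HNT@0: {A,T} ∪ {G} = {A,G,T} (union, +1)
CHNT@0: {G} ∩ {A,G,T} = {G} (intersection, +0)
CHLNT@0: {G} ∪ {T} = {G,T} (union, +1)
HT@1: {C} ∩ {C} = {C} (intersection, +0)
HNT@1: {C} ∪ {G} = {C,G} (union, +1)
CHNT@1: {C} ∩ {C,G} = {C} (intersection, +0)
CHLNT@1: {C} ∪ {A} = {A,C} (union, +1)
HT@2: {G} ∩ {G} = {G} (intersection, +0)
HNT@2: {G} ∪ {T} = {G,T} (union, +1)
CHNT@2: {A} ∪ {G,T} = {A,G,T} (union, +1)
CHLNT@2: {A,G,T} ∩ {A} = {A} (intersection, +0)
HT@3: {A} ∩ {A} = {A} (intersection, +0)
HNT@3: {A} ∪ {C} = {A,C} (union, +1)
CHNT@3: {A} ∩ {A,C} = {A} (intersection, +0)
CHLNT@3: {A} ∪ {C} = {A,C} (union, +1)
HT@4: {G} ∪ {C} = {C,G} (union, +1)
HNT@4: {C,G} ∩ {C} = {C} (intersection, +0)
CHNT@4: {G} ∪ {C} = {C,G} (union, +1)
CHLNT@4: {C,G} ∪ {T} = {C,G,T} (union, +1)
HT@5: {T} ∪ {G} = {G,T} (union, +1)
HNT@5: {G,T} ∪ {C} = {C,G,T} (union, +1)
CHNT@5: {T} ∩ {C,G,T} = {T} (intersection, +0)
CHLNT@5: {T} ∪ {C} = {C,T} (union, +1)
per-site changes: [3, 2, 2, 2, 3, 3]; total = 15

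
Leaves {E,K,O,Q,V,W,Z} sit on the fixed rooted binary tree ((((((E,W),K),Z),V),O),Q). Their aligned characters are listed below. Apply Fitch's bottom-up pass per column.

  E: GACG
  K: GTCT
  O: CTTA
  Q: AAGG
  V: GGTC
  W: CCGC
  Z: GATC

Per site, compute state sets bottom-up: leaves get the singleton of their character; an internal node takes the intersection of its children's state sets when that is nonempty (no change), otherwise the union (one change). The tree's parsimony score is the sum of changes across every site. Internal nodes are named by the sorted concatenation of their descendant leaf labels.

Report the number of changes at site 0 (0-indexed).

site 0, node EW: E={G} ∪ W={C} → {C,G} (+1)
site 0, node EKW: EW={C,G} ∩ K={G} → {G} (+0)
site 0, node EKWZ: EKW={G} ∩ Z={G} → {G} (+0)
site 0, node EKVWZ: EKWZ={G} ∩ V={G} → {G} (+0)
site 0, node EKOVWZ: EKVWZ={G} ∪ O={C} → {C,G} (+1)
site 0, node EKOQVWZ: EKOVWZ={C,G} ∪ Q={A} → {A,C,G} (+1)
site 1, node EW: E={A} ∪ W={C} → {A,C} (+1)
site 1, node EKW: EW={A,C} ∪ K={T} → {A,C,T} (+1)
site 1, node EKWZ: EKW={A,C,T} ∩ Z={A} → {A} (+0)
site 1, node EKVWZ: EKWZ={A} ∪ V={G} → {A,G} (+1)
site 1, node EKOVWZ: EKVWZ={A,G} ∪ O={T} → {A,G,T} (+1)
site 1, node EKOQVWZ: EKOVWZ={A,G,T} ∩ Q={A} → {A} (+0)
site 2, node EW: E={C} ∪ W={G} → {C,G} (+1)
site 2, node EKW: EW={C,G} ∩ K={C} → {C} (+0)
site 2, node EKWZ: EKW={C} ∪ Z={T} → {C,T} (+1)
site 2, node EKVWZ: EKWZ={C,T} ∩ V={T} → {T} (+0)
site 2, node EKOVWZ: EKVWZ={T} ∩ O={T} → {T} (+0)
site 2, node EKOQVWZ: EKOVWZ={T} ∪ Q={G} → {G,T} (+1)
site 3, node EW: E={G} ∪ W={C} → {C,G} (+1)
site 3, node EKW: EW={C,G} ∪ K={T} → {C,G,T} (+1)
site 3, node EKWZ: EKW={C,G,T} ∩ Z={C} → {C} (+0)
site 3, node EKVWZ: EKWZ={C} ∩ V={C} → {C} (+0)
site 3, node EKOVWZ: EKVWZ={C} ∪ O={A} → {A,C} (+1)
site 3, node EKOQVWZ: EKOVWZ={A,C} ∪ Q={G} → {A,C,G} (+1)
per-site changes: [3, 4, 3, 4]; total = 14

3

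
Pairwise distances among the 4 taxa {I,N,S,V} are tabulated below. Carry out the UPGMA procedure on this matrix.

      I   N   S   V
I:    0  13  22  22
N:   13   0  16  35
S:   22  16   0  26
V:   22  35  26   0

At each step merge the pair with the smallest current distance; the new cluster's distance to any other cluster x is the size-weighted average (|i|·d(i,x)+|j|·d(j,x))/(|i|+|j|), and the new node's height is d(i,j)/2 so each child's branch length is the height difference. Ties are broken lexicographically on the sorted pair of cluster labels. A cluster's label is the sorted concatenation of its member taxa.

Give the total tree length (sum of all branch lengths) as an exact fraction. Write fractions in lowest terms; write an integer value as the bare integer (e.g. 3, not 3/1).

131/3

1. join I+N (d=13) ⇒ IN; edges |I|=13/2, |N|=13/2
  updated: d(IN,S)=19, d(IN,V)=57/2
2. join IN+S (d=19) ⇒ INS; edges |IN|=3, |S|=19/2
  updated: d(INS,V)=83/3
3. join INS+V (d=83/3) ⇒ INSV; edges |INS|=13/3, |V|=83/6
final tree: (((I:13/2,N:13/2):3,S:19/2):13/3,V:83/6)
total length: 131/3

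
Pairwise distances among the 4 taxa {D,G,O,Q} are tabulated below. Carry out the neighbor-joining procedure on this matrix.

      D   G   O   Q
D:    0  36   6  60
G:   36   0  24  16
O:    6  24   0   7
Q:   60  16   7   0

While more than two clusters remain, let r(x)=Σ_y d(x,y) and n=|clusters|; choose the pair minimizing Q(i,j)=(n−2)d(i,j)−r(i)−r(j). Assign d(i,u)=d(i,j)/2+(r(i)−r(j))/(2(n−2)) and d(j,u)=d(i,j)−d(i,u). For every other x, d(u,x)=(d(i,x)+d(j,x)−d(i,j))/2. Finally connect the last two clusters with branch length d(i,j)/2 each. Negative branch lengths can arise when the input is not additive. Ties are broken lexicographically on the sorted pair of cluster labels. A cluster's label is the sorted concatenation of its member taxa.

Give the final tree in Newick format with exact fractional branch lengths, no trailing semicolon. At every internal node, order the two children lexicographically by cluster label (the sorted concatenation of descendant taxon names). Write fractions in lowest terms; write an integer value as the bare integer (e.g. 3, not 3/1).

(((D:77/4,O:-53/4):83/4,G:25/4):39/8,Q:39/8)

1. join D+O (d=6, Q=-127) ⇒ DO; edges |D|=77/4, |O|=-53/4
  updated: d(DO,G)=27, d(DO,Q)=61/2
2. join DO+G (d=27, Q=-147/2) ⇒ DGO; edges |DO|=83/4, |G|=25/4
  updated: d(DGO,Q)=39/4
3. join DGO+Q (d=39/4) ⇒ DGOQ; edges |DGO|=39/8, |Q|=39/8
final tree: (((D:77/4,O:-53/4):83/4,G:25/4):39/8,Q:39/8)
total length: 171/4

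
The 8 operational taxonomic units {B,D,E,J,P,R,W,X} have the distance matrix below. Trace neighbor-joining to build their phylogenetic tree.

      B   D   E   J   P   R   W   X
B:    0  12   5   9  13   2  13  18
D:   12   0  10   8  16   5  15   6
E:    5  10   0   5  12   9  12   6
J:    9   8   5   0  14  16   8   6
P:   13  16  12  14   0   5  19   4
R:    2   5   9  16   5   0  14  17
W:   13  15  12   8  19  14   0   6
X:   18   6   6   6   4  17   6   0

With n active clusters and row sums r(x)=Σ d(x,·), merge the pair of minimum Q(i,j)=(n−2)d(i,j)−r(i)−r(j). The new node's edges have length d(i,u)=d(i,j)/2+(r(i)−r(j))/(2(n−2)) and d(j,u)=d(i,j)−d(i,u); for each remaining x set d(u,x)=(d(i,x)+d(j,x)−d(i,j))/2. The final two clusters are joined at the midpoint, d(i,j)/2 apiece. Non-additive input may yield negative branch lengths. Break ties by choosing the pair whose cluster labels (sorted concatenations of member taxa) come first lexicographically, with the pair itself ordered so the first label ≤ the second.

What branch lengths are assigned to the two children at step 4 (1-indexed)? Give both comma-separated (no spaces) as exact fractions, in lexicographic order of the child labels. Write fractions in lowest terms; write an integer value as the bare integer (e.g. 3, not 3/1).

1. join B+R (d=2, Q=-128) ⇒ BR; edges |B|=4/3, |R|=2/3
  updated: d(BR,D)=15/2, d(BR,E)=6, d(BR,J)=23/2, d(BR,P)=8, d(BR,W)=25/2, d(BR,X)=33/2
2. join P+X (d=4, Q=-195/2) ⇒ PX; edges |P|=97/20, |X|=-17/20
  updated: d(BR,PX)=41/4, d(D,PX)=9, d(E,PX)=7, d(J,PX)=8, d(PX,W)=21/2
3. join BR+D (d=15/2, Q=-269/4) ⇒ BDR; edges |BR|=113/32, |D|=127/32
  updated: d(BDR,E)=17/4, d(BDR,J)=6, d(BDR,PX)=47/8, d(BDR,W)=10
4. join J+W (d=8, Q=-87/2) ⇒ JW; edges |J|=7/4, |W|=25/4
  updated: d(BDR,JW)=4, d(E,JW)=9/2, d(JW,PX)=21/4
5. join BDR+E (d=17/4, Q=-171/8) ⇒ BDER; edges |BDR|=55/32, |E|=81/32
  updated: d(BDER,JW)=17/8, d(BDER,PX)=69/16
6. join BDER+JW (d=17/8, Q=-187/16) ⇒ BDEJRW; edges |BDER|=19/32, |JW|=49/32
  updated: d(BDEJRW,PX)=119/32
7. join BDEJRW+PX (d=119/32) ⇒ BDEJPRWX; edges |BDEJRW|=119/64, |PX|=119/64
final tree: (((((B:4/3,R:2/3):113/32,D:127/32):55/32,E:81/32):19/32,(J:7/4,W:25/4):49/32):119/64,(P:97/20,X:-17/20):119/64)
total length: 1011/32

7/4,25/4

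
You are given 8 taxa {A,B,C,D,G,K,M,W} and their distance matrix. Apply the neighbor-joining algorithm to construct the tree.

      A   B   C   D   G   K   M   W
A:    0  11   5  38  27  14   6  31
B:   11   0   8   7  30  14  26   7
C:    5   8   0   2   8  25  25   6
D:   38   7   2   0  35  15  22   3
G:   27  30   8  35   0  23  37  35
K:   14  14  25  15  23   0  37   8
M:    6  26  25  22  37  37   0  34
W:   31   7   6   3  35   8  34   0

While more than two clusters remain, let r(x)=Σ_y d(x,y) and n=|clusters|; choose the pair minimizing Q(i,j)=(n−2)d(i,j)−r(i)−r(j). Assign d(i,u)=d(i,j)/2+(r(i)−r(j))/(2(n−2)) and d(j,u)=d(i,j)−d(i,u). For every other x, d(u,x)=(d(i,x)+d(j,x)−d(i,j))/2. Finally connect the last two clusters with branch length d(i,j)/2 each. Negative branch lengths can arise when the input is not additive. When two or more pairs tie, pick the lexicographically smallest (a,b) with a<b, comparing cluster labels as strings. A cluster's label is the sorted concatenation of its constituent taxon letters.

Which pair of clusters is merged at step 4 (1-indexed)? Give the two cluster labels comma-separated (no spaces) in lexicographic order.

step 1: merge (A,M) at d=6, Q=-283; branch lengths A→-19/12, M→91/12; new cluster AM
  updated: d(AM,B)=31/2, d(AM,C)=12, d(AM,D)=27, d(AM,G)=29, d(AM,K)=45/2, d(AM,W)=59/2
step 2: merge (C,G) at d=8, Q=-181; branch lengths C→-59/10, G→139/10; new cluster CG
  updated: d(AM,CG)=33/2, d(B,CG)=15, d(CG,D)=29/2, d(CG,K)=20, d(CG,W)=33/2
step 3: merge (AM,CG) at d=33/2, Q=-255/2; branch lengths AM→189/16, CG→75/16; new cluster ACGM
  updated: d(ACGM,B)=7, d(ACGM,D)=25/2, d(ACGM,K)=13, d(ACGM,W)=59/4
step 4: merge (ACGM,B) at d=7, Q=-245/4; branch lengths ACGM→133/24, B→35/24; new cluster ABCGM
  updated: d(ABCGM,D)=25/4, d(ABCGM,K)=10, d(ABCGM,W)=59/8
step 5: merge (ABCGM,K) at d=10, Q=-293/8; branch lengths ABCGM→85/32, K→235/32; new cluster ABCGKM
  updated: d(ABCGKM,D)=45/8, d(ABCGKM,W)=43/16
step 6: merge (ABCGKM,D) at d=45/8, Q=-181/16; branch lengths ABCGKM→85/32, D→95/32; new cluster ABCDGKM
  updated: d(ABCDGKM,W)=1/32
step 7: merge (ABCDGKM,W) at d=1/32; branch lengths ABCDGKM→1/64, W→1/64; new cluster ABCDGKMW
final tree: ((((((A:-19/12,M:91/12):189/16,(C:-59/10,G:139/10):75/16):133/24,B:35/24):85/32,K:235/32):85/32,D:95/32):1/64,W:1/64)
total length: 1701/32

ACGM,B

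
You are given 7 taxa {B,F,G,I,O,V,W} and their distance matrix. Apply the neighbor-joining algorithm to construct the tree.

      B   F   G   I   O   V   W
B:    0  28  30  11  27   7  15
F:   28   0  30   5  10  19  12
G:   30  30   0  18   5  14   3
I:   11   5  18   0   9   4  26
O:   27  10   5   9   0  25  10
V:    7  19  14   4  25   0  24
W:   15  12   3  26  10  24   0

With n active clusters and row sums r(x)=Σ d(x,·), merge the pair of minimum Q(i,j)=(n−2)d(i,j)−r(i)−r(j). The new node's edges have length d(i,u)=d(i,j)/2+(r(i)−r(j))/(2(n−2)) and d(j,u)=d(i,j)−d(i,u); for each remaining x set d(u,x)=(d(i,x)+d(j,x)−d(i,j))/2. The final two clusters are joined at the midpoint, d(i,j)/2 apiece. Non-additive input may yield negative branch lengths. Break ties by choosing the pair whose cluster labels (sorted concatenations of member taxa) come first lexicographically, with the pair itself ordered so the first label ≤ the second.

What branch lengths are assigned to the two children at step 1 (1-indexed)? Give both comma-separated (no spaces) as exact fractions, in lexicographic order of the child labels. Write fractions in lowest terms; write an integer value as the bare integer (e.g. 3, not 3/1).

6,1

step 1: merge (B,V) at d=7, Q=-176; branch lengths B→6, V→1; new cluster BV
  updated: d(BV,F)=20, d(BV,G)=37/2, d(BV,I)=4, d(BV,O)=45/2, d(BV,W)=16
step 2: merge (G,W) at d=3, Q=-259/2; branch lengths G→39/16, W→9/16; new cluster GW
  updated: d(BV,GW)=63/4, d(F,GW)=39/2, d(GW,I)=41/2, d(GW,O)=6
step 3: merge (GW,O) at d=6, Q=-365/4; branch lengths GW→43/8, O→5/8; new cluster GOW
  updated: d(BV,GOW)=129/8, d(F,GOW)=47/4, d(GOW,I)=47/4
step 4: merge (BV,I) at d=4, Q=-423/8; branch lengths BV→219/32, I→-91/32; new cluster BIV
  updated: d(BIV,F)=21/2, d(BIV,GOW)=191/16
step 5: merge (BIV,F) at d=21/2, Q=-547/16; branch lengths BIV→171/32, F→165/32; new cluster BFIV
  updated: d(BFIV,GOW)=211/32
step 6: merge (BFIV,GOW) at d=211/32; branch lengths BFIV→211/64, GOW→211/64; new cluster BFGIOVW
final tree: ((((B:6,V:1):219/32,I:-91/32):171/32,F:165/32):211/64,((G:39/16,W:9/16):43/8,O:5/8):211/64)
total length: 1187/32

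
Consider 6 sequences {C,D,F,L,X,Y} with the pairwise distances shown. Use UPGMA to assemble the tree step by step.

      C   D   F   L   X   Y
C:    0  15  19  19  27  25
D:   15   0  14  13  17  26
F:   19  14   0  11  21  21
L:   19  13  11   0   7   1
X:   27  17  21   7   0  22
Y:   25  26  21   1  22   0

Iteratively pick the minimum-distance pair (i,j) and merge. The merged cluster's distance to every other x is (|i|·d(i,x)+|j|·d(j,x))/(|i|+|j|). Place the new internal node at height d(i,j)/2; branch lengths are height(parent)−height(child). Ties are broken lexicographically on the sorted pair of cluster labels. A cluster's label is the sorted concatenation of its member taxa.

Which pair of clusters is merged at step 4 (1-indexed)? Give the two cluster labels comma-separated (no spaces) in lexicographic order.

iteration 1: select L,Y (d=1); attach at lengths (1/2, 1/2); label the merged cluster LY
  updated: d(C,LY)=22, d(D,LY)=39/2, d(F,LY)=16, d(LY,X)=29/2
iteration 2: select D,F (d=14); attach at lengths (7, 7); label the merged cluster DF
  updated: d(C,DF)=17, d(DF,LY)=71/4, d(DF,X)=19
iteration 3: select LY,X (d=29/2); attach at lengths (27/4, 29/4); label the merged cluster LXY
  updated: d(C,LXY)=71/3, d(DF,LXY)=109/6
iteration 4: select C,DF (d=17); attach at lengths (17/2, 3/2); label the merged cluster CDF
  updated: d(CDF,LXY)=20
iteration 5: select CDF,LXY (d=20); attach at lengths (3/2, 11/4); label the merged cluster CDFLXY
final tree: ((C:17/2,(D:7,F:7):3/2):3/2,((L:1/2,Y:1/2):27/4,X:29/4):11/4)
total length: 173/4

C,DF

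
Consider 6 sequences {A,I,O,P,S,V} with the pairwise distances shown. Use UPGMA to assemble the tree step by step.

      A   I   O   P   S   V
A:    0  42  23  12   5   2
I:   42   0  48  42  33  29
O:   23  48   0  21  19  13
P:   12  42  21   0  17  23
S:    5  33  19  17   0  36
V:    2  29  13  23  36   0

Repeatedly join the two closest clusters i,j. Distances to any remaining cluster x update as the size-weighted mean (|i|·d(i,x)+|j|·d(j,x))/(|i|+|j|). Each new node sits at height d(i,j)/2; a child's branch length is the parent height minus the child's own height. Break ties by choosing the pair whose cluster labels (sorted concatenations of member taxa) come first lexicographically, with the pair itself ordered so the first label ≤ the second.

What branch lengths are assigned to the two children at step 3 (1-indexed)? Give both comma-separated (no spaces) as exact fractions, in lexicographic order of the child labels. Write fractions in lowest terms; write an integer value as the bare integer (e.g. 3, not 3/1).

iteration 1: select A,V (d=2); attach at lengths (1, 1); label the merged cluster AV
  updated: d(AV,I)=71/2, d(AV,O)=18, d(AV,P)=35/2, d(AV,S)=41/2
iteration 2: select P,S (d=17); attach at lengths (17/2, 17/2); label the merged cluster PS
  updated: d(AV,PS)=19, d(I,PS)=75/2, d(O,PS)=20
iteration 3: select AV,O (d=18); attach at lengths (8, 9); label the merged cluster AOV
  updated: d(AOV,I)=119/3, d(AOV,PS)=58/3
iteration 4: select AOV,PS (d=58/3); attach at lengths (2/3, 7/6); label the merged cluster AOPSV
  updated: d(AOPSV,I)=194/5
iteration 5: select AOPSV,I (d=194/5); attach at lengths (146/15, 97/5); label the merged cluster AIOPSV
final tree: ((((A:1,V:1):8,O:9):2/3,(P:17/2,S:17/2):7/6):146/15,I:97/5)
total length: 2009/30

8,9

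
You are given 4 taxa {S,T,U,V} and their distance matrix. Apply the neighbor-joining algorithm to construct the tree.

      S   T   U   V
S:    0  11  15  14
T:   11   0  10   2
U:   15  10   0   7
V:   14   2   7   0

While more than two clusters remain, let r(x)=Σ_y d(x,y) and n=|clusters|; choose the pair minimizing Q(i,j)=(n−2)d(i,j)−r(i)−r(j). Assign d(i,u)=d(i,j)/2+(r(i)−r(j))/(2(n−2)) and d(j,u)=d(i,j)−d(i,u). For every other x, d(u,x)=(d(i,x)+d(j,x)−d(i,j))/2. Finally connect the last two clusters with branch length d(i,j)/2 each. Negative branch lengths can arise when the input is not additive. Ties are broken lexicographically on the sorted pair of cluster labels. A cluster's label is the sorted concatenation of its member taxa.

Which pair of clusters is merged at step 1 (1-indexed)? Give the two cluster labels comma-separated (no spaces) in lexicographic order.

S,U

1. join S+U (d=15, Q=-42) ⇒ SU; edges |S|=19/2, |U|=11/2
  updated: d(SU,T)=3, d(SU,V)=3
2. join SU+T (d=3, Q=-8) ⇒ STU; edges |SU|=2, |T|=1
  updated: d(STU,V)=1
3. join STU+V (d=1) ⇒ STUV; edges |STU|=1/2, |V|=1/2
final tree: (((S:19/2,U:11/2):2,T:1):1/2,V:1/2)
total length: 19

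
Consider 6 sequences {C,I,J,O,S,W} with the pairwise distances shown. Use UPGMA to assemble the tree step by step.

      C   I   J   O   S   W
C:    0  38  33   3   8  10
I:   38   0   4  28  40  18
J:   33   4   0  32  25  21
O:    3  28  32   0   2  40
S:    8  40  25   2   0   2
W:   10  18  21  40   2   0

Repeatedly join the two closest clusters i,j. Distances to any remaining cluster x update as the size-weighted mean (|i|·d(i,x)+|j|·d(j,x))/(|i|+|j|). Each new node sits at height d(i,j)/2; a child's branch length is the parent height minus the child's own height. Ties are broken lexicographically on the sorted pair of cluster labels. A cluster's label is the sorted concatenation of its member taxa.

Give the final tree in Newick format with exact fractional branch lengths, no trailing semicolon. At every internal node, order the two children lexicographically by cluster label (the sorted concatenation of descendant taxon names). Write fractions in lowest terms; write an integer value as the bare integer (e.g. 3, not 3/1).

1. join O+S (d=2) ⇒ OS; edges |O|=1, |S|=1
  updated: d(C,OS)=11/2, d(I,OS)=34, d(J,OS)=57/2, d(OS,W)=21
2. join I+J (d=4) ⇒ IJ; edges |I|=2, |J|=2
  updated: d(C,IJ)=71/2, d(IJ,OS)=125/4, d(IJ,W)=39/2
3. join C+OS (d=11/2) ⇒ COS; edges |C|=11/4, |OS|=7/4
  updated: d(COS,IJ)=98/3, d(COS,W)=52/3
4. join COS+W (d=52/3) ⇒ COSW; edges |COS|=71/12, |W|=26/3
  updated: d(COSW,IJ)=235/8
5. join COSW+IJ (d=235/8) ⇒ CIJOSW; edges |COSW|=289/48, |IJ|=203/16
final tree: (((C:11/4,(O:1,S:1):7/4):71/12,W:26/3):289/48,(I:2,J:2):203/16)
total length: 1051/24

(((C:11/4,(O:1,S:1):7/4):71/12,W:26/3):289/48,(I:2,J:2):203/16)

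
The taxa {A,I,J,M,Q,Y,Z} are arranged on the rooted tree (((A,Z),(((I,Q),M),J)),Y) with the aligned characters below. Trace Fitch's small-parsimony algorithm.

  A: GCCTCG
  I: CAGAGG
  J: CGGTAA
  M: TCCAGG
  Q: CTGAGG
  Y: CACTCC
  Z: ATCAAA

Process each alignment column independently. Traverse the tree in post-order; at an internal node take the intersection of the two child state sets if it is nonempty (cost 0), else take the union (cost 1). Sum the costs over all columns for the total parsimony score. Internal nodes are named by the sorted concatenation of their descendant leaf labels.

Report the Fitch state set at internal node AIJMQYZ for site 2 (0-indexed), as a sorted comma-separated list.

C

[col 0] AZ: children A:{G}, Z:{A} ∪→ {A,G}; cost 1
[col 0] IQ: children I:{C}, Q:{C} ∩→ {C}; cost 0
[col 0] IMQ: children IQ:{C}, M:{T} ∪→ {C,T}; cost 1
[col 0] IJMQ: children IMQ:{C,T}, J:{C} ∩→ {C}; cost 0
[col 0] AIJMQZ: children AZ:{A,G}, IJMQ:{C} ∪→ {A,C,G}; cost 1
[col 0] AIJMQYZ: children AIJMQZ:{A,C,G}, Y:{C} ∩→ {C}; cost 0
[col 1] AZ: children A:{C}, Z:{T} ∪→ {C,T}; cost 1
[col 1] IQ: children I:{A}, Q:{T} ∪→ {A,T}; cost 1
[col 1] IMQ: children IQ:{A,T}, M:{C} ∪→ {A,C,T}; cost 1
[col 1] IJMQ: children IMQ:{A,C,T}, J:{G} ∪→ {A,C,G,T}; cost 1
[col 1] AIJMQZ: children AZ:{C,T}, IJMQ:{A,C,G,T} ∩→ {C,T}; cost 0
[col 1] AIJMQYZ: children AIJMQZ:{C,T}, Y:{A} ∪→ {A,C,T}; cost 1
[col 2] AZ: children A:{C}, Z:{C} ∩→ {C}; cost 0
[col 2] IQ: children I:{G}, Q:{G} ∩→ {G}; cost 0
[col 2] IMQ: children IQ:{G}, M:{C} ∪→ {C,G}; cost 1
[col 2] IJMQ: children IMQ:{C,G}, J:{G} ∩→ {G}; cost 0
[col 2] AIJMQZ: children AZ:{C}, IJMQ:{G} ∪→ {C,G}; cost 1
[col 2] AIJMQYZ: children AIJMQZ:{C,G}, Y:{C} ∩→ {C}; cost 0
[col 3] AZ: children A:{T}, Z:{A} ∪→ {A,T}; cost 1
[col 3] IQ: children I:{A}, Q:{A} ∩→ {A}; cost 0
[col 3] IMQ: children IQ:{A}, M:{A} ∩→ {A}; cost 0
[col 3] IJMQ: children IMQ:{A}, J:{T} ∪→ {A,T}; cost 1
[col 3] AIJMQZ: children AZ:{A,T}, IJMQ:{A,T} ∩→ {A,T}; cost 0
[col 3] AIJMQYZ: children AIJMQZ:{A,T}, Y:{T} ∩→ {T}; cost 0
[col 4] AZ: children A:{C}, Z:{A} ∪→ {A,C}; cost 1
[col 4] IQ: children I:{G}, Q:{G} ∩→ {G}; cost 0
[col 4] IMQ: children IQ:{G}, M:{G} ∩→ {G}; cost 0
[col 4] IJMQ: children IMQ:{G}, J:{A} ∪→ {A,G}; cost 1
[col 4] AIJMQZ: children AZ:{A,C}, IJMQ:{A,G} ∩→ {A}; cost 0
[col 4] AIJMQYZ: children AIJMQZ:{A}, Y:{C} ∪→ {A,C}; cost 1
[col 5] AZ: children A:{G}, Z:{A} ∪→ {A,G}; cost 1
[col 5] IQ: children I:{G}, Q:{G} ∩→ {G}; cost 0
[col 5] IMQ: children IQ:{G}, M:{G} ∩→ {G}; cost 0
[col 5] IJMQ: children IMQ:{G}, J:{A} ∪→ {A,G}; cost 1
[col 5] AIJMQZ: children AZ:{A,G}, IJMQ:{A,G} ∩→ {A,G}; cost 0
[col 5] AIJMQYZ: children AIJMQZ:{A,G}, Y:{C} ∪→ {A,C,G}; cost 1
per-site changes: [3, 5, 2, 2, 3, 3]; total = 18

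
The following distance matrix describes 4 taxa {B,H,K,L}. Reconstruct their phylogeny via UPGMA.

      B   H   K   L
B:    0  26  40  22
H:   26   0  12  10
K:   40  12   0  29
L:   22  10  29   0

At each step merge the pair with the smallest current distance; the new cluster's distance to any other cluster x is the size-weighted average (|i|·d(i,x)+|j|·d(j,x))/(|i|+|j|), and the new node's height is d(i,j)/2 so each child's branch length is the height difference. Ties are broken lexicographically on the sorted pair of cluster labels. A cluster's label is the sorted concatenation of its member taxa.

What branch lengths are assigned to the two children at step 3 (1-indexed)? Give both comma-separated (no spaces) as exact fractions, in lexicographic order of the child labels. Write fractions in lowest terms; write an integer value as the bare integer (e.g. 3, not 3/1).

1. join H+L (d=10) ⇒ HL; edges |H|=5, |L|=5
  updated: d(B,HL)=24, d(HL,K)=41/2
2. join HL+K (d=41/2) ⇒ HKL; edges |HL|=21/4, |K|=41/4
  updated: d(B,HKL)=88/3
3. join B+HKL (d=88/3) ⇒ BHKL; edges |B|=44/3, |HKL|=53/12
final tree: (B:44/3,((H:5,L:5):21/4,K:41/4):53/12)
total length: 535/12

44/3,53/12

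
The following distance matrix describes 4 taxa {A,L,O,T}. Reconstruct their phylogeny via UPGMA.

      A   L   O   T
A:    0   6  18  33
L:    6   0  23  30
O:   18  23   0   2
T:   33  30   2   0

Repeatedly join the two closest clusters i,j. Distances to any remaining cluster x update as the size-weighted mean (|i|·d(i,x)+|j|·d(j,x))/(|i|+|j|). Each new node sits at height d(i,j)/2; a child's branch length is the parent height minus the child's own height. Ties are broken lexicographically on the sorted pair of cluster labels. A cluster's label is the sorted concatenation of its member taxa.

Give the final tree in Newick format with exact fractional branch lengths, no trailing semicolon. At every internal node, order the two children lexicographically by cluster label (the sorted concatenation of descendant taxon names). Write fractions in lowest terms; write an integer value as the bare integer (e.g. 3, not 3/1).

1. join O+T (d=2) ⇒ OT; edges |O|=1, |T|=1
  updated: d(A,OT)=51/2, d(L,OT)=53/2
2. join A+L (d=6) ⇒ AL; edges |A|=3, |L|=3
  updated: d(AL,OT)=26
3. join AL+OT (d=26) ⇒ ALOT; edges |AL|=10, |OT|=12
final tree: ((A:3,L:3):10,(O:1,T:1):12)
total length: 30

((A:3,L:3):10,(O:1,T:1):12)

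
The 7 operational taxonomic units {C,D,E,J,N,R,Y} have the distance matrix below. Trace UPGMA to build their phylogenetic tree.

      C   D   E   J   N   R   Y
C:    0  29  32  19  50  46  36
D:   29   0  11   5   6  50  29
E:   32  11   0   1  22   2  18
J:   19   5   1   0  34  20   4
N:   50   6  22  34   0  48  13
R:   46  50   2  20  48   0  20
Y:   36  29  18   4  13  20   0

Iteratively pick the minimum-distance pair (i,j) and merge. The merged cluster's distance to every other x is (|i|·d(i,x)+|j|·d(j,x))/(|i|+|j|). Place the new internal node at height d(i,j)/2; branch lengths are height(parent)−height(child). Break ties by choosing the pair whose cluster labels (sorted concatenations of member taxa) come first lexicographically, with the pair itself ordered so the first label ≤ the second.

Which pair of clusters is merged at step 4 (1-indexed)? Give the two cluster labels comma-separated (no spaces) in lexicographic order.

EJR,Y

step 1: merge (E,J) at d=1; branch lengths E→1/2, J→1/2; new cluster EJ
  updated: d(C,EJ)=51/2, d(D,EJ)=8, d(EJ,N)=28, d(EJ,R)=11, d(EJ,Y)=11
step 2: merge (D,N) at d=6; branch lengths D→3, N→3; new cluster DN
  updated: d(C,DN)=79/2, d(DN,EJ)=18, d(DN,R)=49, d(DN,Y)=21
step 3: merge (EJ,R) at d=11; branch lengths EJ→5, R→11/2; new cluster EJR
  updated: d(C,EJR)=97/3, d(DN,EJR)=85/3, d(EJR,Y)=14
step 4: merge (EJR,Y) at d=14; branch lengths EJR→3/2, Y→7; new cluster EJRY
  updated: d(C,EJRY)=133/4, d(DN,EJRY)=53/2
step 5: merge (DN,EJRY) at d=53/2; branch lengths DN→41/4, EJRY→25/4; new cluster DEJNRY
  updated: d(C,DEJNRY)=106/3
step 6: merge (C,DEJNRY) at d=106/3; branch lengths C→53/3, DEJNRY→53/12; new cluster CDEJNRY
final tree: (C:53/3,((D:3,N:3):41/4,(((E:1/2,J:1/2):5,R:11/2):3/2,Y:7):25/4):53/12)
total length: 775/12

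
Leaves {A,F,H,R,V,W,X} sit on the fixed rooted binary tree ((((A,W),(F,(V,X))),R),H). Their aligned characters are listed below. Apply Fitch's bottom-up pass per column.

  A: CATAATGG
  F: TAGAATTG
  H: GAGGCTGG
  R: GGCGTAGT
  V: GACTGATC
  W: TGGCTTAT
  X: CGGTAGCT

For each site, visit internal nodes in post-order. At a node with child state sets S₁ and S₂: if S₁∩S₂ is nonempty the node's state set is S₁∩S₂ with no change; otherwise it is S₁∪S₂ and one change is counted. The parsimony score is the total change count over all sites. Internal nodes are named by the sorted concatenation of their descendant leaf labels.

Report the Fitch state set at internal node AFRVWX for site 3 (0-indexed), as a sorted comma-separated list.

AW@0: {C} ∪ {T} = {C,T} (union, +1)
VX@0: {G} ∪ {C} = {C,G} (union, +1)
FVX@0: {T} ∪ {C,G} = {C,G,T} (union, +1)
AFVWX@0: {C,T} ∩ {C,G,T} = {C,T} (intersection, +0)
AFRVWX@0: {C,T} ∪ {G} = {C,G,T} (union, +1)
AFHRVWX@0: {C,G,T} ∩ {G} = {G} (intersection, +0)
AW@1: {A} ∪ {G} = {A,G} (union, +1)
VX@1: {A} ∪ {G} = {A,G} (union, +1)
FVX@1: {A} ∩ {A,G} = {A} (intersection, +0)
AFVWX@1: {A,G} ∩ {A} = {A} (intersection, +0)
AFRVWX@1: {A} ∪ {G} = {A,G} (union, +1)
AFHRVWX@1: {A,G} ∩ {A} = {A} (intersection, +0)
AW@2: {T} ∪ {G} = {G,T} (union, +1)
VX@2: {C} ∪ {G} = {C,G} (union, +1)
FVX@2: {G} ∩ {C,G} = {G} (intersection, +0)
AFVWX@2: {G,T} ∩ {G} = {G} (intersection, +0)
AFRVWX@2: {G} ∪ {C} = {C,G} (union, +1)
AFHRVWX@2: {C,G} ∩ {G} = {G} (intersection, +0)
AW@3: {A} ∪ {C} = {A,C} (union, +1)
VX@3: {T} ∩ {T} = {T} (intersection, +0)
FVX@3: {A} ∪ {T} = {A,T} (union, +1)
AFVWX@3: {A,C} ∩ {A,T} = {A} (intersection, +0)
AFRVWX@3: {A} ∪ {G} = {A,G} (union, +1)
AFHRVWX@3: {A,G} ∩ {G} = {G} (intersection, +0)
AW@4: {A} ∪ {T} = {A,T} (union, +1)
VX@4: {G} ∪ {A} = {A,G} (union, +1)
FVX@4: {A} ∩ {A,G} = {A} (intersection, +0)
AFVWX@4: {A,T} ∩ {A} = {A} (intersection, +0)
AFRVWX@4: {A} ∪ {T} = {A,T} (union, +1)
AFHRVWX@4: {A,T} ∪ {C} = {A,C,T} (union, +1)
AW@5: {T} ∩ {T} = {T} (intersection, +0)
VX@5: {A} ∪ {G} = {A,G} (union, +1)
FVX@5: {T} ∪ {A,G} = {A,G,T} (union, +1)
AFVWX@5: {T} ∩ {A,G,T} = {T} (intersection, +0)
AFRVWX@5: {T} ∪ {A} = {A,T} (union, +1)
AFHRVWX@5: {A,T} ∩ {T} = {T} (intersection, +0)
AW@6: {G} ∪ {A} = {A,G} (union, +1)
VX@6: {T} ∪ {C} = {C,T} (union, +1)
FVX@6: {T} ∩ {C,T} = {T} (intersection, +0)
AFVWX@6: {A,G} ∪ {T} = {A,G,T} (union, +1)
AFRVWX@6: {A,G,T} ∩ {G} = {G} (intersection, +0)
AFHRVWX@6: {G} ∩ {G} = {G} (intersection, +0)
AW@7: {G} ∪ {T} = {G,T} (union, +1)
VX@7: {C} ∪ {T} = {C,T} (union, +1)
FVX@7: {G} ∪ {C,T} = {C,G,T} (union, +1)
AFVWX@7: {G,T} ∩ {C,G,T} = {G,T} (intersection, +0)
AFRVWX@7: {G,T} ∩ {T} = {T} (intersection, +0)
AFHRVWX@7: {T} ∪ {G} = {G,T} (union, +1)
per-site changes: [4, 3, 3, 3, 4, 3, 3, 4]; total = 27

A,G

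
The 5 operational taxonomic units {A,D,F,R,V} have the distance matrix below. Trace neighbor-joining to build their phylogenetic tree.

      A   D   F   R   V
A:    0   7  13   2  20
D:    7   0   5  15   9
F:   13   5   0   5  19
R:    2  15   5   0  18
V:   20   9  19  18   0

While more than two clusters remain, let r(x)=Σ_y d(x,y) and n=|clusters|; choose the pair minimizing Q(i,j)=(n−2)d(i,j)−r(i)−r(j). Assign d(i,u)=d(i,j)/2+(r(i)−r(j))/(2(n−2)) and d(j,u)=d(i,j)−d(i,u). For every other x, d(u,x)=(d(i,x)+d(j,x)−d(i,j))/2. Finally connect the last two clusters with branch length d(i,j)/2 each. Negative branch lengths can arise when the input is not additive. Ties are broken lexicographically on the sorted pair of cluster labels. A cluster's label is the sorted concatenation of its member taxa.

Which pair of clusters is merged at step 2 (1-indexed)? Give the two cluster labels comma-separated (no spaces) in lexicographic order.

1. join A+R (d=2, Q=-76) ⇒ AR; edges |A|=4/3, |R|=2/3
  updated: d(AR,D)=10, d(AR,F)=8, d(AR,V)=18
2. join AR+F (d=8, Q=-52) ⇒ AFR; edges |AR|=5, |F|=3
  updated: d(AFR,D)=7/2, d(AFR,V)=29/2
3. join AFR+D (d=7/2, Q=-27) ⇒ ADFR; edges |AFR|=9/2, |D|=-1
  updated: d(ADFR,V)=10
4. join ADFR+V (d=10) ⇒ ADFRV; edges |ADFR|=5, |V|=5
final tree: ((((A:4/3,R:2/3):5,F:3):9/2,D:-1):5,V:5)
total length: 47/2

AR,F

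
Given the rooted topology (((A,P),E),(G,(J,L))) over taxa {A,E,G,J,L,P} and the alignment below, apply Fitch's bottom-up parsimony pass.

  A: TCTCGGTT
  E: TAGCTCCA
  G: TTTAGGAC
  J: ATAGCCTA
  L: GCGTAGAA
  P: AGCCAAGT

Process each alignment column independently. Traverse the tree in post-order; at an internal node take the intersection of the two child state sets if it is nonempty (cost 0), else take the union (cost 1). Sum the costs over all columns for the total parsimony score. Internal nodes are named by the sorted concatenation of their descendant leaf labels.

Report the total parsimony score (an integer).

27

AP@0: {T} ∪ {A} = {A,T} (union, +1)
AEP@0: {A,T} ∩ {T} = {T} (intersection, +0)
JL@0: {A} ∪ {G} = {A,G} (union, +1)
GJL@0: {T} ∪ {A,G} = {A,G,T} (union, +1)
AEGJLP@0: {T} ∩ {A,G,T} = {T} (intersection, +0)
AP@1: {C} ∪ {G} = {C,G} (union, +1)
AEP@1: {C,G} ∪ {A} = {A,C,G} (union, +1)
JL@1: {T} ∪ {C} = {C,T} (union, +1)
GJL@1: {T} ∩ {C,T} = {T} (intersection, +0)
AEGJLP@1: {A,C,G} ∪ {T} = {A,C,G,T} (union, +1)
AP@2: {T} ∪ {C} = {C,T} (union, +1)
AEP@2: {C,T} ∪ {G} = {C,G,T} (union, +1)
JL@2: {A} ∪ {G} = {A,G} (union, +1)
GJL@2: {T} ∪ {A,G} = {A,G,T} (union, +1)
AEGJLP@2: {C,G,T} ∩ {A,G,T} = {G,T} (intersection, +0)
AP@3: {C} ∩ {C} = {C} (intersection, +0)
AEP@3: {C} ∩ {C} = {C} (intersection, +0)
JL@3: {G} ∪ {T} = {G,T} (union, +1)
GJL@3: {A} ∪ {G,T} = {A,G,T} (union, +1)
AEGJLP@3: {C} ∪ {A,G,T} = {A,C,G,T} (union, +1)
AP@4: {G} ∪ {A} = {A,G} (union, +1)
AEP@4: {A,G} ∪ {T} = {A,G,T} (union, +1)
JL@4: {C} ∪ {A} = {A,C} (union, +1)
GJL@4: {G} ∪ {A,C} = {A,C,G} (union, +1)
AEGJLP@4: {A,G,T} ∩ {A,C,G} = {A,G} (intersection, +0)
AP@5: {G} ∪ {A} = {A,G} (union, +1)
AEP@5: {A,G} ∪ {C} = {A,C,G} (union, +1)
JL@5: {C} ∪ {G} = {C,G} (union, +1)
GJL@5: {G} ∩ {C,G} = {G} (intersection, +0)
AEGJLP@5: {A,C,G} ∩ {G} = {G} (intersection, +0)
AP@6: {T} ∪ {G} = {G,T} (union, +1)
AEP@6: {G,T} ∪ {C} = {C,G,T} (union, +1)
JL@6: {T} ∪ {A} = {A,T} (union, +1)
GJL@6: {A} ∩ {A,T} = {A} (intersection, +0)
AEGJLP@6: {C,G,T} ∪ {A} = {A,C,G,T} (union, +1)
AP@7: {T} ∩ {T} = {T} (intersection, +0)
AEP@7: {T} ∪ {A} = {A,T} (union, +1)
JL@7: {A} ∩ {A} = {A} (intersection, +0)
GJL@7: {C} ∪ {A} = {A,C} (union, +1)
AEGJLP@7: {A,T} ∩ {A,C} = {A} (intersection, +0)
per-site changes: [3, 4, 4, 3, 4, 3, 4, 2]; total = 27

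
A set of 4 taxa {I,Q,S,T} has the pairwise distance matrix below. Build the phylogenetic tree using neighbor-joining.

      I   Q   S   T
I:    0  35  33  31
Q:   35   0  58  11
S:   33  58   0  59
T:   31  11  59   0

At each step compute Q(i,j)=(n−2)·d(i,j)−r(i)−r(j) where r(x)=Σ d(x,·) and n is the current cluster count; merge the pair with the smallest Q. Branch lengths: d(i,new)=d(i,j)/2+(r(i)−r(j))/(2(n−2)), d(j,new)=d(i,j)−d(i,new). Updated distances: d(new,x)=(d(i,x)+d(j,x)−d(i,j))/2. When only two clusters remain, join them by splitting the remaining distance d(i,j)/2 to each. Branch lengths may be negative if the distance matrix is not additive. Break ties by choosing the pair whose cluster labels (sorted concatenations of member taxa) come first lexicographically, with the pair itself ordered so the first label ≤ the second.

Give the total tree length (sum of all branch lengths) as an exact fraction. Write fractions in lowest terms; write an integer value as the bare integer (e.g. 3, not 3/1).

271/4

1. join I+S (d=33, Q=-183) ⇒ IS; edges |I|=15/4, |S|=117/4
  updated: d(IS,Q)=30, d(IS,T)=57/2
2. join IS+Q (d=30, Q=-139/2) ⇒ IQS; edges |IS|=95/4, |Q|=25/4
  updated: d(IQS,T)=19/4
3. join IQS+T (d=19/4) ⇒ IQST; edges |IQS|=19/8, |T|=19/8
final tree: (((I:15/4,S:117/4):95/4,Q:25/4):19/8,T:19/8)
total length: 271/4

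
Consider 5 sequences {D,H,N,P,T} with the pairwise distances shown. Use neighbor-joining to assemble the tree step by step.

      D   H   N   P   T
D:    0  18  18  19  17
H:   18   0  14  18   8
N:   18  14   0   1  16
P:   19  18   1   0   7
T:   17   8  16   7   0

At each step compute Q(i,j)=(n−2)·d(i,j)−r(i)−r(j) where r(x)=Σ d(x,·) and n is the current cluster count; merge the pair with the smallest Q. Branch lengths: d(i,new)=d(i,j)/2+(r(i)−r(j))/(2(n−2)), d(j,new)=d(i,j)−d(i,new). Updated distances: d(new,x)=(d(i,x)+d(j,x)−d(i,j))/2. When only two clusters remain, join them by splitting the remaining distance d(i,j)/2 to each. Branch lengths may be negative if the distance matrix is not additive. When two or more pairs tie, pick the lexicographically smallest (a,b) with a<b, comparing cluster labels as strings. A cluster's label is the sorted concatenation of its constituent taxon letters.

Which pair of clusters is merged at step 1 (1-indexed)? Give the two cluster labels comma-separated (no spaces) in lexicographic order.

N,P

step 1: merge (N,P) at d=1, Q=-91; branch lengths N→7/6, P→-1/6; new cluster NP
  updated: d(D,NP)=18, d(H,NP)=31/2, d(NP,T)=11
step 2: merge (D,NP) at d=18, Q=-123/2; branch lengths D→89/8, NP→55/8; new cluster DNP
  updated: d(DNP,H)=31/4, d(DNP,T)=5
step 3: merge (DNP,H) at d=31/4, Q=-83/4; branch lengths DNP→19/8, H→43/8; new cluster DHNP
  updated: d(DHNP,T)=21/8
step 4: merge (DHNP,T) at d=21/8; branch lengths DHNP→21/16, T→21/16; new cluster DHNPT
final tree: (((D:89/8,(N:7/6,P:-1/6):55/8):19/8,H:43/8):21/16,T:21/16)
total length: 235/8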